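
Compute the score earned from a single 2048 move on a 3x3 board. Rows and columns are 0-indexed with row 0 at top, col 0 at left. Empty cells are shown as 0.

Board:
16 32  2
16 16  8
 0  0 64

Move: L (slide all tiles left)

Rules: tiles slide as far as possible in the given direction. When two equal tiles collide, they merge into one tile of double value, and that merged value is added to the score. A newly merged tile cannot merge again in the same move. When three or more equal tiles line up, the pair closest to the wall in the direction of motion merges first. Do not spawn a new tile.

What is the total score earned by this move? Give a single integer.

Slide left:
row 0: [16, 32, 2] -> [16, 32, 2]  score +0 (running 0)
row 1: [16, 16, 8] -> [32, 8, 0]  score +32 (running 32)
row 2: [0, 0, 64] -> [64, 0, 0]  score +0 (running 32)
Board after move:
16 32  2
32  8  0
64  0  0

Answer: 32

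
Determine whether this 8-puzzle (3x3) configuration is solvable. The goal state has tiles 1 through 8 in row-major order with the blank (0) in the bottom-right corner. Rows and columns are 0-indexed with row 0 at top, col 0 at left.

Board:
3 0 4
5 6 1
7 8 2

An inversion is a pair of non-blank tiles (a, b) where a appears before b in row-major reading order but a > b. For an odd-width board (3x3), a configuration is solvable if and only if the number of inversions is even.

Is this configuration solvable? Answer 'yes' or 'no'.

Inversions (pairs i<j in row-major order where tile[i] > tile[j] > 0): 10
10 is even, so the puzzle is solvable.

Answer: yes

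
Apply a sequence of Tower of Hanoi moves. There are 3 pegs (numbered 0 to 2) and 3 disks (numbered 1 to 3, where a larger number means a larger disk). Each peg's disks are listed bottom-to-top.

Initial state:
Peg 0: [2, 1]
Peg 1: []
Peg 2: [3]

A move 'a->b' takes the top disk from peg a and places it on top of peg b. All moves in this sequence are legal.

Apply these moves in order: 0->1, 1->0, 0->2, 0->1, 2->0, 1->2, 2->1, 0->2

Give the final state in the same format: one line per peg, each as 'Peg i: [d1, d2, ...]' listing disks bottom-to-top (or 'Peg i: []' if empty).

Answer: Peg 0: []
Peg 1: [2]
Peg 2: [3, 1]

Derivation:
After move 1 (0->1):
Peg 0: [2]
Peg 1: [1]
Peg 2: [3]

After move 2 (1->0):
Peg 0: [2, 1]
Peg 1: []
Peg 2: [3]

After move 3 (0->2):
Peg 0: [2]
Peg 1: []
Peg 2: [3, 1]

After move 4 (0->1):
Peg 0: []
Peg 1: [2]
Peg 2: [3, 1]

After move 5 (2->0):
Peg 0: [1]
Peg 1: [2]
Peg 2: [3]

After move 6 (1->2):
Peg 0: [1]
Peg 1: []
Peg 2: [3, 2]

After move 7 (2->1):
Peg 0: [1]
Peg 1: [2]
Peg 2: [3]

After move 8 (0->2):
Peg 0: []
Peg 1: [2]
Peg 2: [3, 1]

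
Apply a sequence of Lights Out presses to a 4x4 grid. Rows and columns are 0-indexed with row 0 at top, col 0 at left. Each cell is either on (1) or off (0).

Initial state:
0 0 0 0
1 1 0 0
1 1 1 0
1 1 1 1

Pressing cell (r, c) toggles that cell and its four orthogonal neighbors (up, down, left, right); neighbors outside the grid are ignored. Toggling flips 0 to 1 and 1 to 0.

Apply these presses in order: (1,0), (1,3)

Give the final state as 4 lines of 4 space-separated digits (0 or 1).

After press 1 at (1,0):
1 0 0 0
0 0 0 0
0 1 1 0
1 1 1 1

After press 2 at (1,3):
1 0 0 1
0 0 1 1
0 1 1 1
1 1 1 1

Answer: 1 0 0 1
0 0 1 1
0 1 1 1
1 1 1 1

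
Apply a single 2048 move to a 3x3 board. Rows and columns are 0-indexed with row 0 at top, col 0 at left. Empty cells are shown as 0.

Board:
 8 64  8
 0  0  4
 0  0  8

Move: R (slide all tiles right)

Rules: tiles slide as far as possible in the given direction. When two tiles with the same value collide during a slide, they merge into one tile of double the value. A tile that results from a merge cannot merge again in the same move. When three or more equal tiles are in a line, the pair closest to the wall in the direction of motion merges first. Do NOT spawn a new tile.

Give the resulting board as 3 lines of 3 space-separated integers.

Answer:  8 64  8
 0  0  4
 0  0  8

Derivation:
Slide right:
row 0: [8, 64, 8] -> [8, 64, 8]
row 1: [0, 0, 4] -> [0, 0, 4]
row 2: [0, 0, 8] -> [0, 0, 8]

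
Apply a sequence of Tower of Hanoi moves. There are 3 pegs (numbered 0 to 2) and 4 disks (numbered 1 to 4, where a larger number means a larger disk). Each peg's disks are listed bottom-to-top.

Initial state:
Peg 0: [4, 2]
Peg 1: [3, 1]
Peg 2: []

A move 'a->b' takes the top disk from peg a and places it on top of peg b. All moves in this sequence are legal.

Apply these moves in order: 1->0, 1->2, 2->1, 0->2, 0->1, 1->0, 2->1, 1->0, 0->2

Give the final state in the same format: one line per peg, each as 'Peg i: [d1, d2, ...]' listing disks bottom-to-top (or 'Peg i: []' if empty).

Answer: Peg 0: [4, 2]
Peg 1: [3]
Peg 2: [1]

Derivation:
After move 1 (1->0):
Peg 0: [4, 2, 1]
Peg 1: [3]
Peg 2: []

After move 2 (1->2):
Peg 0: [4, 2, 1]
Peg 1: []
Peg 2: [3]

After move 3 (2->1):
Peg 0: [4, 2, 1]
Peg 1: [3]
Peg 2: []

After move 4 (0->2):
Peg 0: [4, 2]
Peg 1: [3]
Peg 2: [1]

After move 5 (0->1):
Peg 0: [4]
Peg 1: [3, 2]
Peg 2: [1]

After move 6 (1->0):
Peg 0: [4, 2]
Peg 1: [3]
Peg 2: [1]

After move 7 (2->1):
Peg 0: [4, 2]
Peg 1: [3, 1]
Peg 2: []

After move 8 (1->0):
Peg 0: [4, 2, 1]
Peg 1: [3]
Peg 2: []

After move 9 (0->2):
Peg 0: [4, 2]
Peg 1: [3]
Peg 2: [1]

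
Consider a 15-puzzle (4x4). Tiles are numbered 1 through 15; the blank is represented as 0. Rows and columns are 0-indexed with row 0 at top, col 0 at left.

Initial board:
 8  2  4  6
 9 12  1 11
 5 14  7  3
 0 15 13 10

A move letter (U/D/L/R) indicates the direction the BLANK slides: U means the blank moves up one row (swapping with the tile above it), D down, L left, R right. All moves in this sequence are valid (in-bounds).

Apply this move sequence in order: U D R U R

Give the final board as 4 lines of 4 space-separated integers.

Answer:  8  2  4  6
 9 12  1 11
 5  7  0  3
15 14 13 10

Derivation:
After move 1 (U):
 8  2  4  6
 9 12  1 11
 0 14  7  3
 5 15 13 10

After move 2 (D):
 8  2  4  6
 9 12  1 11
 5 14  7  3
 0 15 13 10

After move 3 (R):
 8  2  4  6
 9 12  1 11
 5 14  7  3
15  0 13 10

After move 4 (U):
 8  2  4  6
 9 12  1 11
 5  0  7  3
15 14 13 10

After move 5 (R):
 8  2  4  6
 9 12  1 11
 5  7  0  3
15 14 13 10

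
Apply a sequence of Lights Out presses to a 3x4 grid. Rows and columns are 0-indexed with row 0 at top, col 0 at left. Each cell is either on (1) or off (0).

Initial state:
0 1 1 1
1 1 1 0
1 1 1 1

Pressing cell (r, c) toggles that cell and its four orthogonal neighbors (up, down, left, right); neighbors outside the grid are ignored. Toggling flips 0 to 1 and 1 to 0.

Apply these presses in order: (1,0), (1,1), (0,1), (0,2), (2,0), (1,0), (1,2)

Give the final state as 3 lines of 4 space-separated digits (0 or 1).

After press 1 at (1,0):
1 1 1 1
0 0 1 0
0 1 1 1

After press 2 at (1,1):
1 0 1 1
1 1 0 0
0 0 1 1

After press 3 at (0,1):
0 1 0 1
1 0 0 0
0 0 1 1

After press 4 at (0,2):
0 0 1 0
1 0 1 0
0 0 1 1

After press 5 at (2,0):
0 0 1 0
0 0 1 0
1 1 1 1

After press 6 at (1,0):
1 0 1 0
1 1 1 0
0 1 1 1

After press 7 at (1,2):
1 0 0 0
1 0 0 1
0 1 0 1

Answer: 1 0 0 0
1 0 0 1
0 1 0 1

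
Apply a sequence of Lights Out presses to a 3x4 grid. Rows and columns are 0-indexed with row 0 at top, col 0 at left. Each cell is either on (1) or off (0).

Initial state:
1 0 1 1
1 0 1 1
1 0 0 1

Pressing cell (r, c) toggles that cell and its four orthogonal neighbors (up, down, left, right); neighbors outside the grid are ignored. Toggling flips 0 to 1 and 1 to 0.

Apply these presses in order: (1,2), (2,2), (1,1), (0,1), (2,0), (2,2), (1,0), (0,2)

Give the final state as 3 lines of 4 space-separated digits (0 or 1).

After press 1 at (1,2):
1 0 0 1
1 1 0 0
1 0 1 1

After press 2 at (2,2):
1 0 0 1
1 1 1 0
1 1 0 0

After press 3 at (1,1):
1 1 0 1
0 0 0 0
1 0 0 0

After press 4 at (0,1):
0 0 1 1
0 1 0 0
1 0 0 0

After press 5 at (2,0):
0 0 1 1
1 1 0 0
0 1 0 0

After press 6 at (2,2):
0 0 1 1
1 1 1 0
0 0 1 1

After press 7 at (1,0):
1 0 1 1
0 0 1 0
1 0 1 1

After press 8 at (0,2):
1 1 0 0
0 0 0 0
1 0 1 1

Answer: 1 1 0 0
0 0 0 0
1 0 1 1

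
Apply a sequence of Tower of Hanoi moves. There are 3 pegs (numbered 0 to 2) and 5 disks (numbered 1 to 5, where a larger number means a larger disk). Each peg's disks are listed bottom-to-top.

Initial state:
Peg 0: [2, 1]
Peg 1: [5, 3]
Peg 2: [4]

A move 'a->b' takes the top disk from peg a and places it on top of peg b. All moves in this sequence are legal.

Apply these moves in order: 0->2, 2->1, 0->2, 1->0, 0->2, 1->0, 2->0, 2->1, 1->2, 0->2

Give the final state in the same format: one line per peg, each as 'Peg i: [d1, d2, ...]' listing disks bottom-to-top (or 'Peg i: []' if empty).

After move 1 (0->2):
Peg 0: [2]
Peg 1: [5, 3]
Peg 2: [4, 1]

After move 2 (2->1):
Peg 0: [2]
Peg 1: [5, 3, 1]
Peg 2: [4]

After move 3 (0->2):
Peg 0: []
Peg 1: [5, 3, 1]
Peg 2: [4, 2]

After move 4 (1->0):
Peg 0: [1]
Peg 1: [5, 3]
Peg 2: [4, 2]

After move 5 (0->2):
Peg 0: []
Peg 1: [5, 3]
Peg 2: [4, 2, 1]

After move 6 (1->0):
Peg 0: [3]
Peg 1: [5]
Peg 2: [4, 2, 1]

After move 7 (2->0):
Peg 0: [3, 1]
Peg 1: [5]
Peg 2: [4, 2]

After move 8 (2->1):
Peg 0: [3, 1]
Peg 1: [5, 2]
Peg 2: [4]

After move 9 (1->2):
Peg 0: [3, 1]
Peg 1: [5]
Peg 2: [4, 2]

After move 10 (0->2):
Peg 0: [3]
Peg 1: [5]
Peg 2: [4, 2, 1]

Answer: Peg 0: [3]
Peg 1: [5]
Peg 2: [4, 2, 1]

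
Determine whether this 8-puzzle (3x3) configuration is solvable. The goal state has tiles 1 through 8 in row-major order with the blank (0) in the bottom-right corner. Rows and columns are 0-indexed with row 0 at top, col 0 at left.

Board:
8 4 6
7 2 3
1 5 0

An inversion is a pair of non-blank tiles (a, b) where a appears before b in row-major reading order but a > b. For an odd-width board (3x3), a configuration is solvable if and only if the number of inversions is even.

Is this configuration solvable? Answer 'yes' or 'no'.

Answer: yes

Derivation:
Inversions (pairs i<j in row-major order where tile[i] > tile[j] > 0): 20
20 is even, so the puzzle is solvable.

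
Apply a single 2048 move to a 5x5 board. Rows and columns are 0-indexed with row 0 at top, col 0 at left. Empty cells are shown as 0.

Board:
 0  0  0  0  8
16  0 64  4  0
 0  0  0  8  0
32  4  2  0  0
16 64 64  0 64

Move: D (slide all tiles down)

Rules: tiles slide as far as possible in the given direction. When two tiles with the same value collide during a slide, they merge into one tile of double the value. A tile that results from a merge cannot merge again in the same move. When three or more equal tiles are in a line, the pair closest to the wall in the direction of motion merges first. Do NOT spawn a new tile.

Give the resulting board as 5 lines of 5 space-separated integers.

Slide down:
col 0: [0, 16, 0, 32, 16] -> [0, 0, 16, 32, 16]
col 1: [0, 0, 0, 4, 64] -> [0, 0, 0, 4, 64]
col 2: [0, 64, 0, 2, 64] -> [0, 0, 64, 2, 64]
col 3: [0, 4, 8, 0, 0] -> [0, 0, 0, 4, 8]
col 4: [8, 0, 0, 0, 64] -> [0, 0, 0, 8, 64]

Answer:  0  0  0  0  0
 0  0  0  0  0
16  0 64  0  0
32  4  2  4  8
16 64 64  8 64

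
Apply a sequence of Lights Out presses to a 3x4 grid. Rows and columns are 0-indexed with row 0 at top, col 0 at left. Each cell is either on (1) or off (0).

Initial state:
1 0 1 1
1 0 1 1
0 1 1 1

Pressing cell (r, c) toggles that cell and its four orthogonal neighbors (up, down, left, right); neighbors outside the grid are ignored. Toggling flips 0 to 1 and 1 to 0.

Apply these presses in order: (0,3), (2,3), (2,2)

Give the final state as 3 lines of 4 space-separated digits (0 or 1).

After press 1 at (0,3):
1 0 0 0
1 0 1 0
0 1 1 1

After press 2 at (2,3):
1 0 0 0
1 0 1 1
0 1 0 0

After press 3 at (2,2):
1 0 0 0
1 0 0 1
0 0 1 1

Answer: 1 0 0 0
1 0 0 1
0 0 1 1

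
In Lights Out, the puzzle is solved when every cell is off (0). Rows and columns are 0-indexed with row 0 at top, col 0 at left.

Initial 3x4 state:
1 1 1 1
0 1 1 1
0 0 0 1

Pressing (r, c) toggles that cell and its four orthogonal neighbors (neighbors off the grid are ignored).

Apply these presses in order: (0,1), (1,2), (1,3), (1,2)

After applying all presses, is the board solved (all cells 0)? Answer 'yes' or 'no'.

Answer: yes

Derivation:
After press 1 at (0,1):
0 0 0 1
0 0 1 1
0 0 0 1

After press 2 at (1,2):
0 0 1 1
0 1 0 0
0 0 1 1

After press 3 at (1,3):
0 0 1 0
0 1 1 1
0 0 1 0

After press 4 at (1,2):
0 0 0 0
0 0 0 0
0 0 0 0

Lights still on: 0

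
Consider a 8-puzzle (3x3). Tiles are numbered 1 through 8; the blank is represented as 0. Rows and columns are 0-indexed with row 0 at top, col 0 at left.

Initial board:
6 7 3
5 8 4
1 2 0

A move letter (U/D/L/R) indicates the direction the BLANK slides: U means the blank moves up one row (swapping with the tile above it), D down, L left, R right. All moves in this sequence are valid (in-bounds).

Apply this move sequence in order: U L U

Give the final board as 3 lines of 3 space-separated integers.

Answer: 6 0 3
5 7 8
1 2 4

Derivation:
After move 1 (U):
6 7 3
5 8 0
1 2 4

After move 2 (L):
6 7 3
5 0 8
1 2 4

After move 3 (U):
6 0 3
5 7 8
1 2 4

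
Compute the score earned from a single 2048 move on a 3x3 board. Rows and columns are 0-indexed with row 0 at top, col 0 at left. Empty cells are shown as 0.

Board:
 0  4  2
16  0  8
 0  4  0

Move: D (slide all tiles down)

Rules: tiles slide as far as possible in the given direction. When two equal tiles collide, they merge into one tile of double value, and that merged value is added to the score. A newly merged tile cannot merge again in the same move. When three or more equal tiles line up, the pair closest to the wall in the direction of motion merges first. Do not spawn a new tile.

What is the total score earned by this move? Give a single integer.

Slide down:
col 0: [0, 16, 0] -> [0, 0, 16]  score +0 (running 0)
col 1: [4, 0, 4] -> [0, 0, 8]  score +8 (running 8)
col 2: [2, 8, 0] -> [0, 2, 8]  score +0 (running 8)
Board after move:
 0  0  0
 0  0  2
16  8  8

Answer: 8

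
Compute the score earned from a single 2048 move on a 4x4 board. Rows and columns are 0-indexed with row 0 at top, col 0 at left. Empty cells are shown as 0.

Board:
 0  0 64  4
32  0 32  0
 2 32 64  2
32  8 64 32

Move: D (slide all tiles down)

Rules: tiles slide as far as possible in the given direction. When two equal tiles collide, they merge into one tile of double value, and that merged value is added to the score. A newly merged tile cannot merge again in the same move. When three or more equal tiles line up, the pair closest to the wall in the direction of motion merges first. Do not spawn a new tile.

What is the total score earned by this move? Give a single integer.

Slide down:
col 0: [0, 32, 2, 32] -> [0, 32, 2, 32]  score +0 (running 0)
col 1: [0, 0, 32, 8] -> [0, 0, 32, 8]  score +0 (running 0)
col 2: [64, 32, 64, 64] -> [0, 64, 32, 128]  score +128 (running 128)
col 3: [4, 0, 2, 32] -> [0, 4, 2, 32]  score +0 (running 128)
Board after move:
  0   0   0   0
 32   0  64   4
  2  32  32   2
 32   8 128  32

Answer: 128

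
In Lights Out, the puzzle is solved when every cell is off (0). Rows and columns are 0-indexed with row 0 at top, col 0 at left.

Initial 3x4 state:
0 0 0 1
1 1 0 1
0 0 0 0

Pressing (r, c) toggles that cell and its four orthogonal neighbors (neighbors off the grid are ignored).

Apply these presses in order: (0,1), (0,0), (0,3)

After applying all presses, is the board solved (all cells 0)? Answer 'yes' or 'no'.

Answer: yes

Derivation:
After press 1 at (0,1):
1 1 1 1
1 0 0 1
0 0 0 0

After press 2 at (0,0):
0 0 1 1
0 0 0 1
0 0 0 0

After press 3 at (0,3):
0 0 0 0
0 0 0 0
0 0 0 0

Lights still on: 0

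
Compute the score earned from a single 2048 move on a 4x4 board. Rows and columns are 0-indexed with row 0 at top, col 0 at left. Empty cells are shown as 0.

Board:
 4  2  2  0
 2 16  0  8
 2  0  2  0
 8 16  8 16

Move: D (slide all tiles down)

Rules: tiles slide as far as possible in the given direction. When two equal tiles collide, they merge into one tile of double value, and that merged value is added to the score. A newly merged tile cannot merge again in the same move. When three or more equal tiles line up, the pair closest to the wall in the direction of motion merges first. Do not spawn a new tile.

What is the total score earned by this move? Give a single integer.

Slide down:
col 0: [4, 2, 2, 8] -> [0, 4, 4, 8]  score +4 (running 4)
col 1: [2, 16, 0, 16] -> [0, 0, 2, 32]  score +32 (running 36)
col 2: [2, 0, 2, 8] -> [0, 0, 4, 8]  score +4 (running 40)
col 3: [0, 8, 0, 16] -> [0, 0, 8, 16]  score +0 (running 40)
Board after move:
 0  0  0  0
 4  0  0  0
 4  2  4  8
 8 32  8 16

Answer: 40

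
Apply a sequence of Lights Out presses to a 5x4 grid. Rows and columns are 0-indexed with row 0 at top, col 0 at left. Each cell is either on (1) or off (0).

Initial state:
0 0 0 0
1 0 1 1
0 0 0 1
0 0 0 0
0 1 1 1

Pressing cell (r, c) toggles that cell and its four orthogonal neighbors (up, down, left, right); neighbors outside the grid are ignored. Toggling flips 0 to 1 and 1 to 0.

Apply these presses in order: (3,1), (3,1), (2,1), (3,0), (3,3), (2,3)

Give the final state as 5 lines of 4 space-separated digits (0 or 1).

After press 1 at (3,1):
0 0 0 0
1 0 1 1
0 1 0 1
1 1 1 0
0 0 1 1

After press 2 at (3,1):
0 0 0 0
1 0 1 1
0 0 0 1
0 0 0 0
0 1 1 1

After press 3 at (2,1):
0 0 0 0
1 1 1 1
1 1 1 1
0 1 0 0
0 1 1 1

After press 4 at (3,0):
0 0 0 0
1 1 1 1
0 1 1 1
1 0 0 0
1 1 1 1

After press 5 at (3,3):
0 0 0 0
1 1 1 1
0 1 1 0
1 0 1 1
1 1 1 0

After press 6 at (2,3):
0 0 0 0
1 1 1 0
0 1 0 1
1 0 1 0
1 1 1 0

Answer: 0 0 0 0
1 1 1 0
0 1 0 1
1 0 1 0
1 1 1 0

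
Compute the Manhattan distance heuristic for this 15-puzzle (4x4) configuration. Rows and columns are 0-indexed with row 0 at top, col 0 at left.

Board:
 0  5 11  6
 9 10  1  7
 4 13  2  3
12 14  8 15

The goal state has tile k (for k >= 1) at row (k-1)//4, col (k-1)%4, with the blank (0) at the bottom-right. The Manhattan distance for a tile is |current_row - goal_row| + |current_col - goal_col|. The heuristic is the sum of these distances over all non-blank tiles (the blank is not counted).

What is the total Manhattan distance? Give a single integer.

Answer: 34

Derivation:
Tile 5: at (0,1), goal (1,0), distance |0-1|+|1-0| = 2
Tile 11: at (0,2), goal (2,2), distance |0-2|+|2-2| = 2
Tile 6: at (0,3), goal (1,1), distance |0-1|+|3-1| = 3
Tile 9: at (1,0), goal (2,0), distance |1-2|+|0-0| = 1
Tile 10: at (1,1), goal (2,1), distance |1-2|+|1-1| = 1
Tile 1: at (1,2), goal (0,0), distance |1-0|+|2-0| = 3
Tile 7: at (1,3), goal (1,2), distance |1-1|+|3-2| = 1
Tile 4: at (2,0), goal (0,3), distance |2-0|+|0-3| = 5
Tile 13: at (2,1), goal (3,0), distance |2-3|+|1-0| = 2
Tile 2: at (2,2), goal (0,1), distance |2-0|+|2-1| = 3
Tile 3: at (2,3), goal (0,2), distance |2-0|+|3-2| = 3
Tile 12: at (3,0), goal (2,3), distance |3-2|+|0-3| = 4
Tile 14: at (3,1), goal (3,1), distance |3-3|+|1-1| = 0
Tile 8: at (3,2), goal (1,3), distance |3-1|+|2-3| = 3
Tile 15: at (3,3), goal (3,2), distance |3-3|+|3-2| = 1
Sum: 2 + 2 + 3 + 1 + 1 + 3 + 1 + 5 + 2 + 3 + 3 + 4 + 0 + 3 + 1 = 34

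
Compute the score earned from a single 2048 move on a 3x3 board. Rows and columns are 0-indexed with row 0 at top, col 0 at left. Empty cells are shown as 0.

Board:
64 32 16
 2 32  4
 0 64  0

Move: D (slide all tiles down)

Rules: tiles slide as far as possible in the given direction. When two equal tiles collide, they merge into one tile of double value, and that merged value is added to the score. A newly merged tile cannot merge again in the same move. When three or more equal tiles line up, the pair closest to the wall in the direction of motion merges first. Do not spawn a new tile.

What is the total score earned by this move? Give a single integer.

Slide down:
col 0: [64, 2, 0] -> [0, 64, 2]  score +0 (running 0)
col 1: [32, 32, 64] -> [0, 64, 64]  score +64 (running 64)
col 2: [16, 4, 0] -> [0, 16, 4]  score +0 (running 64)
Board after move:
 0  0  0
64 64 16
 2 64  4

Answer: 64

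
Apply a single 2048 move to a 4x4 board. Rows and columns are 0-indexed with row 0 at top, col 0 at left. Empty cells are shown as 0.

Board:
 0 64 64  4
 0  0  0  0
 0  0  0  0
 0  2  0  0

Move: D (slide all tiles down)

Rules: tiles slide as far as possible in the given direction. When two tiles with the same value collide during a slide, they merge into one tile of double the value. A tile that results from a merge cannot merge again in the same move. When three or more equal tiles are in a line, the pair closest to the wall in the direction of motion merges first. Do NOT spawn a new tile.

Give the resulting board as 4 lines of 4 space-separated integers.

Slide down:
col 0: [0, 0, 0, 0] -> [0, 0, 0, 0]
col 1: [64, 0, 0, 2] -> [0, 0, 64, 2]
col 2: [64, 0, 0, 0] -> [0, 0, 0, 64]
col 3: [4, 0, 0, 0] -> [0, 0, 0, 4]

Answer:  0  0  0  0
 0  0  0  0
 0 64  0  0
 0  2 64  4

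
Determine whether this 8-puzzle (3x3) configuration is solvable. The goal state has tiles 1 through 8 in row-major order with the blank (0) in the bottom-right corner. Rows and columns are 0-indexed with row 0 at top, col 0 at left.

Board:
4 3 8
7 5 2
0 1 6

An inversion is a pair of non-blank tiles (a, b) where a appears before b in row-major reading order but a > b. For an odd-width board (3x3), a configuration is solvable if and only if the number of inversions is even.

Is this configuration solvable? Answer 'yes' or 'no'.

Inversions (pairs i<j in row-major order where tile[i] > tile[j] > 0): 17
17 is odd, so the puzzle is not solvable.

Answer: no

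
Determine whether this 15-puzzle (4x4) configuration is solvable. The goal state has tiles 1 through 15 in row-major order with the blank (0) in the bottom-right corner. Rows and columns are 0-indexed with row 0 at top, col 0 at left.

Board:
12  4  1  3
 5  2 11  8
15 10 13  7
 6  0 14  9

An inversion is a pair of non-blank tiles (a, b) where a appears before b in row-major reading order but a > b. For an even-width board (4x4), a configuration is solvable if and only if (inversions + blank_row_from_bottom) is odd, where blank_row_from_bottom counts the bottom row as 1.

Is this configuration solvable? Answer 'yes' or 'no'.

Inversions: 37
Blank is in row 3 (0-indexed from top), which is row 1 counting from the bottom (bottom = 1).
37 + 1 = 38, which is even, so the puzzle is not solvable.

Answer: no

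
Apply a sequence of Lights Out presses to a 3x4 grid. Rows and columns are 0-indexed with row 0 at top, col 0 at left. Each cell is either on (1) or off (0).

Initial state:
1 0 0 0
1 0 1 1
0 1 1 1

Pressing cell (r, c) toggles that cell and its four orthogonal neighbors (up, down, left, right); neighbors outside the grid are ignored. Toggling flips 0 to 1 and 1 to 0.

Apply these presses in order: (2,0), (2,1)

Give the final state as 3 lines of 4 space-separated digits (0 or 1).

Answer: 1 0 0 0
0 1 1 1
0 1 0 1

Derivation:
After press 1 at (2,0):
1 0 0 0
0 0 1 1
1 0 1 1

After press 2 at (2,1):
1 0 0 0
0 1 1 1
0 1 0 1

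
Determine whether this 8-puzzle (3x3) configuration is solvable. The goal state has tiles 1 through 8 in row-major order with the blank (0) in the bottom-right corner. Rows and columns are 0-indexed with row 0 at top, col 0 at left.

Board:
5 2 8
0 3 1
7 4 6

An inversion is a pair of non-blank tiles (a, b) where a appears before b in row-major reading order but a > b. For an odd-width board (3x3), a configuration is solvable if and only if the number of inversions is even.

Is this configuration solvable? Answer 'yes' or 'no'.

Inversions (pairs i<j in row-major order where tile[i] > tile[j] > 0): 13
13 is odd, so the puzzle is not solvable.

Answer: no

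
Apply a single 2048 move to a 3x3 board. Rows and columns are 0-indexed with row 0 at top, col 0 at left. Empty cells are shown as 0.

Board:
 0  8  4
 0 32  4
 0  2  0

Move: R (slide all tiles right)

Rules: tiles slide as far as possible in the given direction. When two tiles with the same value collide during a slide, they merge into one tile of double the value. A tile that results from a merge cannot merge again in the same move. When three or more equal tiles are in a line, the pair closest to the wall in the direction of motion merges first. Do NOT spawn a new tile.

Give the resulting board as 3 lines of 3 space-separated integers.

Slide right:
row 0: [0, 8, 4] -> [0, 8, 4]
row 1: [0, 32, 4] -> [0, 32, 4]
row 2: [0, 2, 0] -> [0, 0, 2]

Answer:  0  8  4
 0 32  4
 0  0  2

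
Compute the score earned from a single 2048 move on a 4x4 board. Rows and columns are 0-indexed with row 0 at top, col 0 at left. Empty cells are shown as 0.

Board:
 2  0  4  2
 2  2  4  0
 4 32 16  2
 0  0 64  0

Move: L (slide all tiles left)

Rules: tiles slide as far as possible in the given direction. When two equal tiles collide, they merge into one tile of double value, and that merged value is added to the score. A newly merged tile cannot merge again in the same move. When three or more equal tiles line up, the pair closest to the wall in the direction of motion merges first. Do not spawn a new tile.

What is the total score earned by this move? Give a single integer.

Slide left:
row 0: [2, 0, 4, 2] -> [2, 4, 2, 0]  score +0 (running 0)
row 1: [2, 2, 4, 0] -> [4, 4, 0, 0]  score +4 (running 4)
row 2: [4, 32, 16, 2] -> [4, 32, 16, 2]  score +0 (running 4)
row 3: [0, 0, 64, 0] -> [64, 0, 0, 0]  score +0 (running 4)
Board after move:
 2  4  2  0
 4  4  0  0
 4 32 16  2
64  0  0  0

Answer: 4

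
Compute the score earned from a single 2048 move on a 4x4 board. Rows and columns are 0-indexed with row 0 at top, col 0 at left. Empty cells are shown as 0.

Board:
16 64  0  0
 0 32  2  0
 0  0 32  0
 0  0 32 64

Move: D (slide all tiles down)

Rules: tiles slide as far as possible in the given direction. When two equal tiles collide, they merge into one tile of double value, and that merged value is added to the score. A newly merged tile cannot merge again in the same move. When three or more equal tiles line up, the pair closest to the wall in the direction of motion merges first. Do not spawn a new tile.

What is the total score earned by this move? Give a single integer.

Answer: 64

Derivation:
Slide down:
col 0: [16, 0, 0, 0] -> [0, 0, 0, 16]  score +0 (running 0)
col 1: [64, 32, 0, 0] -> [0, 0, 64, 32]  score +0 (running 0)
col 2: [0, 2, 32, 32] -> [0, 0, 2, 64]  score +64 (running 64)
col 3: [0, 0, 0, 64] -> [0, 0, 0, 64]  score +0 (running 64)
Board after move:
 0  0  0  0
 0  0  0  0
 0 64  2  0
16 32 64 64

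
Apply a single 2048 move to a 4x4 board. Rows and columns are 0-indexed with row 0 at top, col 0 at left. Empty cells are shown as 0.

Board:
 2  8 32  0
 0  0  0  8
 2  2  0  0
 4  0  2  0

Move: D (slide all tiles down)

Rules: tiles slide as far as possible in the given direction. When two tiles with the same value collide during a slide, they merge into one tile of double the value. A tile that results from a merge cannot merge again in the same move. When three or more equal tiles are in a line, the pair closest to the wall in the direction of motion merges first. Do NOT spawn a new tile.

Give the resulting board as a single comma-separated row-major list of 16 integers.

Answer: 0, 0, 0, 0, 0, 0, 0, 0, 4, 8, 32, 0, 4, 2, 2, 8

Derivation:
Slide down:
col 0: [2, 0, 2, 4] -> [0, 0, 4, 4]
col 1: [8, 0, 2, 0] -> [0, 0, 8, 2]
col 2: [32, 0, 0, 2] -> [0, 0, 32, 2]
col 3: [0, 8, 0, 0] -> [0, 0, 0, 8]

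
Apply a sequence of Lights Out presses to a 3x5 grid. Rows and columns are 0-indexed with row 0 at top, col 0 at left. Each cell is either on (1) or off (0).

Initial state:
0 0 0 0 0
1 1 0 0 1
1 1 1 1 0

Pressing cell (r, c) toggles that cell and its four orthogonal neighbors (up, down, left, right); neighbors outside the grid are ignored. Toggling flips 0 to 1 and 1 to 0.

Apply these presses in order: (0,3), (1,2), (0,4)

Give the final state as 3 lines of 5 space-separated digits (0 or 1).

After press 1 at (0,3):
0 0 1 1 1
1 1 0 1 1
1 1 1 1 0

After press 2 at (1,2):
0 0 0 1 1
1 0 1 0 1
1 1 0 1 0

After press 3 at (0,4):
0 0 0 0 0
1 0 1 0 0
1 1 0 1 0

Answer: 0 0 0 0 0
1 0 1 0 0
1 1 0 1 0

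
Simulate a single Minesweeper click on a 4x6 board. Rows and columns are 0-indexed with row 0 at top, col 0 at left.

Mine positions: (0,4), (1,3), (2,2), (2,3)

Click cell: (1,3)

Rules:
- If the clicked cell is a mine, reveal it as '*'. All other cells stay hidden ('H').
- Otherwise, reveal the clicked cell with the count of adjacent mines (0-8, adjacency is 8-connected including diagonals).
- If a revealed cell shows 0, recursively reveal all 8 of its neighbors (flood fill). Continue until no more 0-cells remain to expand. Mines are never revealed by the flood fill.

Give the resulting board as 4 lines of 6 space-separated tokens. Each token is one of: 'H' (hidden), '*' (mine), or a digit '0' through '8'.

H H H H H H
H H H * H H
H H H H H H
H H H H H H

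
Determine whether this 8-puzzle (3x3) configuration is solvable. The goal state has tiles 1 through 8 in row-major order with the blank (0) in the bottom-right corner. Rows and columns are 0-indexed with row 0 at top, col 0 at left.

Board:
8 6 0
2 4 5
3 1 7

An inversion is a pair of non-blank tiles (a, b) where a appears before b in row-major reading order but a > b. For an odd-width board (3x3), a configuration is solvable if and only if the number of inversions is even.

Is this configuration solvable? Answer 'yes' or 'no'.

Inversions (pairs i<j in row-major order where tile[i] > tile[j] > 0): 18
18 is even, so the puzzle is solvable.

Answer: yes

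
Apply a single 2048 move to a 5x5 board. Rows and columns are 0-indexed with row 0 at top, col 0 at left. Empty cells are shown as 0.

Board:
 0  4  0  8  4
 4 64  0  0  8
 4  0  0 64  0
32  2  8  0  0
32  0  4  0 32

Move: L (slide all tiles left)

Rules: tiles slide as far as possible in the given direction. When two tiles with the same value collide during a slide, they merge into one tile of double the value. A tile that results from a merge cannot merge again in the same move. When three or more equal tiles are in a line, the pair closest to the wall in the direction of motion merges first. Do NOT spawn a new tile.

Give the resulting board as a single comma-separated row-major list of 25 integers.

Answer: 4, 8, 4, 0, 0, 4, 64, 8, 0, 0, 4, 64, 0, 0, 0, 32, 2, 8, 0, 0, 32, 4, 32, 0, 0

Derivation:
Slide left:
row 0: [0, 4, 0, 8, 4] -> [4, 8, 4, 0, 0]
row 1: [4, 64, 0, 0, 8] -> [4, 64, 8, 0, 0]
row 2: [4, 0, 0, 64, 0] -> [4, 64, 0, 0, 0]
row 3: [32, 2, 8, 0, 0] -> [32, 2, 8, 0, 0]
row 4: [32, 0, 4, 0, 32] -> [32, 4, 32, 0, 0]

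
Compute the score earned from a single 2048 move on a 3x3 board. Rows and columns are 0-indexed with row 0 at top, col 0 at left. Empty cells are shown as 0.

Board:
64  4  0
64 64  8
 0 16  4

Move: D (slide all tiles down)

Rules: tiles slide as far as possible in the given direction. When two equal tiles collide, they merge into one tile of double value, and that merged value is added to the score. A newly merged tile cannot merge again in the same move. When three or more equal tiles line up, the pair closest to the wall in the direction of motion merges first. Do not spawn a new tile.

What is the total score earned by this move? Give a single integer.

Answer: 128

Derivation:
Slide down:
col 0: [64, 64, 0] -> [0, 0, 128]  score +128 (running 128)
col 1: [4, 64, 16] -> [4, 64, 16]  score +0 (running 128)
col 2: [0, 8, 4] -> [0, 8, 4]  score +0 (running 128)
Board after move:
  0   4   0
  0  64   8
128  16   4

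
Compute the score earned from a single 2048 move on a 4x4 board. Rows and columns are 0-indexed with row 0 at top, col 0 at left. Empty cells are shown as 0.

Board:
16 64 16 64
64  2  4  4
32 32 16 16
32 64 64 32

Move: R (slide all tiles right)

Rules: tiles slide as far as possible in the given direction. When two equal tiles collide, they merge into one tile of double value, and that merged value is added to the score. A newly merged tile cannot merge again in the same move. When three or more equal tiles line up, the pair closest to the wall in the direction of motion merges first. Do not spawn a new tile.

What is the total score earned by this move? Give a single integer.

Slide right:
row 0: [16, 64, 16, 64] -> [16, 64, 16, 64]  score +0 (running 0)
row 1: [64, 2, 4, 4] -> [0, 64, 2, 8]  score +8 (running 8)
row 2: [32, 32, 16, 16] -> [0, 0, 64, 32]  score +96 (running 104)
row 3: [32, 64, 64, 32] -> [0, 32, 128, 32]  score +128 (running 232)
Board after move:
 16  64  16  64
  0  64   2   8
  0   0  64  32
  0  32 128  32

Answer: 232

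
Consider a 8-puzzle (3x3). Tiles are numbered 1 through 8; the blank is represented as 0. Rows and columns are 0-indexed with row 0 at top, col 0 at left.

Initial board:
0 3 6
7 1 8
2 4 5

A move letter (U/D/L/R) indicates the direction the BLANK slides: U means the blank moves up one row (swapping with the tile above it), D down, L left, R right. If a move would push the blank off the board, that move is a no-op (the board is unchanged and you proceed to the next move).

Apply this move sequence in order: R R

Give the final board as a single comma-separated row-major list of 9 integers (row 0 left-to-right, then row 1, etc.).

After move 1 (R):
3 0 6
7 1 8
2 4 5

After move 2 (R):
3 6 0
7 1 8
2 4 5

Answer: 3, 6, 0, 7, 1, 8, 2, 4, 5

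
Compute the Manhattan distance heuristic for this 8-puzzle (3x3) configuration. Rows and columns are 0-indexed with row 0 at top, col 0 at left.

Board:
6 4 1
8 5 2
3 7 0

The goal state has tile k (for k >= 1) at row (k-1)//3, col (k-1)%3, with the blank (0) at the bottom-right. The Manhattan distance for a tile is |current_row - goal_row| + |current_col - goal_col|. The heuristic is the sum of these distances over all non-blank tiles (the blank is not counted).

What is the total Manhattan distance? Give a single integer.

Tile 6: (0,0)->(1,2) = 3
Tile 4: (0,1)->(1,0) = 2
Tile 1: (0,2)->(0,0) = 2
Tile 8: (1,0)->(2,1) = 2
Tile 5: (1,1)->(1,1) = 0
Tile 2: (1,2)->(0,1) = 2
Tile 3: (2,0)->(0,2) = 4
Tile 7: (2,1)->(2,0) = 1
Sum: 3 + 2 + 2 + 2 + 0 + 2 + 4 + 1 = 16

Answer: 16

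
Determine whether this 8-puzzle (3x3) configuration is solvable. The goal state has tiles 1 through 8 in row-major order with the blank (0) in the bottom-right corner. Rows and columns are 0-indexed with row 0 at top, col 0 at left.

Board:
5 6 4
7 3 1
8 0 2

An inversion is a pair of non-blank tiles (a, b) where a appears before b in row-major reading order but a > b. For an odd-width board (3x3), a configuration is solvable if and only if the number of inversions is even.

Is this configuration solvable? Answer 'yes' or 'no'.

Inversions (pairs i<j in row-major order where tile[i] > tile[j] > 0): 17
17 is odd, so the puzzle is not solvable.

Answer: no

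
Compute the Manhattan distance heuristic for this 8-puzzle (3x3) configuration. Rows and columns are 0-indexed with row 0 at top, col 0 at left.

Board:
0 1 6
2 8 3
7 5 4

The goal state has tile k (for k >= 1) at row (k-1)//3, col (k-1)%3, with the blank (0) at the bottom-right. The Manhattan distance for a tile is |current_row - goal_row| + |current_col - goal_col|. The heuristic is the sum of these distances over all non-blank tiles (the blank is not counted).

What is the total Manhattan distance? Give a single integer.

Tile 1: (0,1)->(0,0) = 1
Tile 6: (0,2)->(1,2) = 1
Tile 2: (1,0)->(0,1) = 2
Tile 8: (1,1)->(2,1) = 1
Tile 3: (1,2)->(0,2) = 1
Tile 7: (2,0)->(2,0) = 0
Tile 5: (2,1)->(1,1) = 1
Tile 4: (2,2)->(1,0) = 3
Sum: 1 + 1 + 2 + 1 + 1 + 0 + 1 + 3 = 10

Answer: 10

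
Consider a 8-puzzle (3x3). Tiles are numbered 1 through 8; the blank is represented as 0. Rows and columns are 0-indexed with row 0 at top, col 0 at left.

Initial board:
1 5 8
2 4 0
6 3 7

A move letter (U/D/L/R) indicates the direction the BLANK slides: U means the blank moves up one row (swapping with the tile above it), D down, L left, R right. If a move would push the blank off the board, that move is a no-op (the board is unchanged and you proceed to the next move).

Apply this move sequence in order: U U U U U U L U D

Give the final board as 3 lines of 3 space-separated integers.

After move 1 (U):
1 5 0
2 4 8
6 3 7

After move 2 (U):
1 5 0
2 4 8
6 3 7

After move 3 (U):
1 5 0
2 4 8
6 3 7

After move 4 (U):
1 5 0
2 4 8
6 3 7

After move 5 (U):
1 5 0
2 4 8
6 3 7

After move 6 (U):
1 5 0
2 4 8
6 3 7

After move 7 (L):
1 0 5
2 4 8
6 3 7

After move 8 (U):
1 0 5
2 4 8
6 3 7

After move 9 (D):
1 4 5
2 0 8
6 3 7

Answer: 1 4 5
2 0 8
6 3 7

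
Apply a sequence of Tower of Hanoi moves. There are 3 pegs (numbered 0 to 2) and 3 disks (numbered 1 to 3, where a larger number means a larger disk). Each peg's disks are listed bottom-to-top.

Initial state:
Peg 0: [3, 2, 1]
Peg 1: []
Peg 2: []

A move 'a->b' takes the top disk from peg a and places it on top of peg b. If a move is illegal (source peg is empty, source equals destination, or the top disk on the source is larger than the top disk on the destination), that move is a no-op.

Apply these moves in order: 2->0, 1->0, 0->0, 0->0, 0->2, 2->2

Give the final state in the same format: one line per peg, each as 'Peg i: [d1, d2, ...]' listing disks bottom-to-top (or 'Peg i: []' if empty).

Answer: Peg 0: [3, 2]
Peg 1: []
Peg 2: [1]

Derivation:
After move 1 (2->0):
Peg 0: [3, 2, 1]
Peg 1: []
Peg 2: []

After move 2 (1->0):
Peg 0: [3, 2, 1]
Peg 1: []
Peg 2: []

After move 3 (0->0):
Peg 0: [3, 2, 1]
Peg 1: []
Peg 2: []

After move 4 (0->0):
Peg 0: [3, 2, 1]
Peg 1: []
Peg 2: []

After move 5 (0->2):
Peg 0: [3, 2]
Peg 1: []
Peg 2: [1]

After move 6 (2->2):
Peg 0: [3, 2]
Peg 1: []
Peg 2: [1]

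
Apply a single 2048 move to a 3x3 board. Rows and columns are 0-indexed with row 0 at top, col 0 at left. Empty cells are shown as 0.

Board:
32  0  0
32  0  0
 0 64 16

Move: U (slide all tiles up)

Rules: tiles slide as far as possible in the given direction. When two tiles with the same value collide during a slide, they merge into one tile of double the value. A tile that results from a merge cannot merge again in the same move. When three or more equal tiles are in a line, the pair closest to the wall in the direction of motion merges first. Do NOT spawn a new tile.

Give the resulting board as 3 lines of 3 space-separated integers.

Slide up:
col 0: [32, 32, 0] -> [64, 0, 0]
col 1: [0, 0, 64] -> [64, 0, 0]
col 2: [0, 0, 16] -> [16, 0, 0]

Answer: 64 64 16
 0  0  0
 0  0  0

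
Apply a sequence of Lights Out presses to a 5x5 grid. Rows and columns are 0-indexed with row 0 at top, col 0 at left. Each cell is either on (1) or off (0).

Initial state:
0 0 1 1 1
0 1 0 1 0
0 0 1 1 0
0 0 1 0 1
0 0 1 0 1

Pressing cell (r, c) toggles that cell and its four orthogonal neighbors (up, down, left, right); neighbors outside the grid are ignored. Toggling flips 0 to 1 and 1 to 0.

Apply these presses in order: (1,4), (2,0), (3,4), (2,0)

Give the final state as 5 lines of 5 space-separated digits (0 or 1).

Answer: 0 0 1 1 0
0 1 0 0 1
0 0 1 1 0
0 0 1 1 0
0 0 1 0 0

Derivation:
After press 1 at (1,4):
0 0 1 1 0
0 1 0 0 1
0 0 1 1 1
0 0 1 0 1
0 0 1 0 1

After press 2 at (2,0):
0 0 1 1 0
1 1 0 0 1
1 1 1 1 1
1 0 1 0 1
0 0 1 0 1

After press 3 at (3,4):
0 0 1 1 0
1 1 0 0 1
1 1 1 1 0
1 0 1 1 0
0 0 1 0 0

After press 4 at (2,0):
0 0 1 1 0
0 1 0 0 1
0 0 1 1 0
0 0 1 1 0
0 0 1 0 0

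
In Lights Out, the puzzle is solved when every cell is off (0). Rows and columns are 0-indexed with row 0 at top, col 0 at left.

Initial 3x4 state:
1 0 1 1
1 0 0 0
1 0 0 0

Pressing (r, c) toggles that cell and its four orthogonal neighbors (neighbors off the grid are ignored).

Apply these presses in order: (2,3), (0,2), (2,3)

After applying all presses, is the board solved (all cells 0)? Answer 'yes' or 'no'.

After press 1 at (2,3):
1 0 1 1
1 0 0 1
1 0 1 1

After press 2 at (0,2):
1 1 0 0
1 0 1 1
1 0 1 1

After press 3 at (2,3):
1 1 0 0
1 0 1 0
1 0 0 0

Lights still on: 5

Answer: no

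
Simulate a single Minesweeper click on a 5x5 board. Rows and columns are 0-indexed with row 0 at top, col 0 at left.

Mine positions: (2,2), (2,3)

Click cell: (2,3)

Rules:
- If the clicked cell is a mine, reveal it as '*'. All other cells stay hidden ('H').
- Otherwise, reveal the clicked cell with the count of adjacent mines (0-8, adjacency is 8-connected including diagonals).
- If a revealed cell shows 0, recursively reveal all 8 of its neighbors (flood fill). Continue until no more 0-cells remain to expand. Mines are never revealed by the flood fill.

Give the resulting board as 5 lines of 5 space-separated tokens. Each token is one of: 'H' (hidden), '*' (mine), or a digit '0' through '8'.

H H H H H
H H H H H
H H H * H
H H H H H
H H H H H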